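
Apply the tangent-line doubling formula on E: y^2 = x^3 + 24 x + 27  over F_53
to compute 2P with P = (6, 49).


Doubling: s = (3 x1^2 + a) / (2 y1)
s = (3*6^2 + 24) / (2*49) mod 53 = 10
x3 = s^2 - 2 x1 mod 53 = 10^2 - 2*6 = 35
y3 = s (x1 - x3) - y1 mod 53 = 10 * (6 - 35) - 49 = 32

2P = (35, 32)


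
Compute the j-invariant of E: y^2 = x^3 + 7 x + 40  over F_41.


Delta = -16(4 a^3 + 27 b^2) mod 41 = 2
-1728 * (4 a)^3 = -1728 * (4*7)^3 mod 41 = 21
j = 21 * 2^(-1) mod 41 = 31

j = 31 (mod 41)


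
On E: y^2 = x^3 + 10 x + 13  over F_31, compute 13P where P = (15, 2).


k = 13 = 1101_2 (binary, LSB first: 1011)
Double-and-add from P = (15, 2):
  bit 0 = 1: acc = O + (15, 2) = (15, 2)
  bit 1 = 0: acc unchanged = (15, 2)
  bit 2 = 1: acc = (15, 2) + (11, 11) = (12, 30)
  bit 3 = 1: acc = (12, 30) + (27, 8) = (6, 17)

13P = (6, 17)


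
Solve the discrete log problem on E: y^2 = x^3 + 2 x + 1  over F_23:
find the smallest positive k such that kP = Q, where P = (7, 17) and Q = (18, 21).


Enumerate multiples of P until we hit Q = (18, 21):
  1P = (7, 17)
  2P = (10, 3)
  3P = (15, 5)
  4P = (9, 9)
  5P = (0, 1)
  6P = (17, 16)
  7P = (2, 17)
  8P = (14, 6)
  9P = (4, 21)
  10P = (1, 21)
  11P = (18, 21)
Match found at i = 11.

k = 11


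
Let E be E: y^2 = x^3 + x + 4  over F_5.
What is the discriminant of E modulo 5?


4 a^3 + 27 b^2 = 4*1^3 + 27*4^2 = 4 + 432 = 436
Delta = -16 * (436) = -6976
Delta mod 5 = 4

Delta = 4 (mod 5)


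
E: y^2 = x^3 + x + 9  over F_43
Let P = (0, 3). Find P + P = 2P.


Doubling: s = (3 x1^2 + a) / (2 y1)
s = (3*0^2 + 1) / (2*3) mod 43 = 36
x3 = s^2 - 2 x1 mod 43 = 36^2 - 2*0 = 6
y3 = s (x1 - x3) - y1 mod 43 = 36 * (0 - 6) - 3 = 39

2P = (6, 39)


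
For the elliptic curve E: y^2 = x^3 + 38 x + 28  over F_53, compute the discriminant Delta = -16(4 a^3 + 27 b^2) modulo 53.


4 a^3 + 27 b^2 = 4*38^3 + 27*28^2 = 219488 + 21168 = 240656
Delta = -16 * (240656) = -3850496
Delta mod 53 = 7

Delta = 7 (mod 53)


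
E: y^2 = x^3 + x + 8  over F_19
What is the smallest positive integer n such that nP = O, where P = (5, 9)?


Compute successive multiples of P until we hit O:
  1P = (5, 9)
  2P = (9, 10)
  3P = (11, 18)
  4P = (10, 12)
  5P = (15, 4)
  6P = (4, 0)
  7P = (15, 15)
  8P = (10, 7)
  ... (continuing to 12P)
  12P = O

ord(P) = 12


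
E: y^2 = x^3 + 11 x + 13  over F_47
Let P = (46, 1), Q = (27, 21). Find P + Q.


P != Q, so use the chord formula.
s = (y2 - y1) / (x2 - x1) = (20) / (28) mod 47 = 41
x3 = s^2 - x1 - x2 mod 47 = 41^2 - 46 - 27 = 10
y3 = s (x1 - x3) - y1 mod 47 = 41 * (46 - 10) - 1 = 18

P + Q = (10, 18)


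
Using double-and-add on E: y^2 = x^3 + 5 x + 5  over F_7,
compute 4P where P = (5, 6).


k = 4 = 100_2 (binary, LSB first: 001)
Double-and-add from P = (5, 6):
  bit 0 = 0: acc unchanged = O
  bit 1 = 0: acc unchanged = O
  bit 2 = 1: acc = O + (2, 3) = (2, 3)

4P = (2, 3)


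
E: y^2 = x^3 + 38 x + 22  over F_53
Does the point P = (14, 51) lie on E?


Check whether y^2 = x^3 + 38 x + 22 (mod 53) for (x, y) = (14, 51).
LHS: y^2 = 51^2 mod 53 = 4
RHS: x^3 + 38 x + 22 = 14^3 + 38*14 + 22 mod 53 = 12
LHS != RHS

No, not on the curve


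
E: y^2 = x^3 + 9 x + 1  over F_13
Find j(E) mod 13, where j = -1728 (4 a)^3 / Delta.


Delta = -16(4 a^3 + 27 b^2) mod 13 = 11
-1728 * (4 a)^3 = -1728 * (4*9)^3 mod 13 = 12
j = 12 * 11^(-1) mod 13 = 7

j = 7 (mod 13)


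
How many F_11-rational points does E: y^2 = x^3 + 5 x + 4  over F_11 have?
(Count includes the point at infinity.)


For each x in F_11, count y with y^2 = x^3 + 5 x + 4 mod 11:
  x = 0: RHS = 4, y in [2, 9]  -> 2 point(s)
  x = 2: RHS = 0, y in [0]  -> 1 point(s)
  x = 4: RHS = 0, y in [0]  -> 1 point(s)
  x = 5: RHS = 0, y in [0]  -> 1 point(s)
  x = 10: RHS = 9, y in [3, 8]  -> 2 point(s)
Affine points: 7. Add the point at infinity: total = 8.

#E(F_11) = 8


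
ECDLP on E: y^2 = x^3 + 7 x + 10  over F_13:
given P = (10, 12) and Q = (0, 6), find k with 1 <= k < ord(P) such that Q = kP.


Enumerate multiples of P until we hit Q = (0, 6):
  1P = (10, 12)
  2P = (9, 10)
  3P = (11, 12)
  4P = (5, 1)
  5P = (7, 5)
  6P = (0, 7)
  7P = (0, 6)
Match found at i = 7.

k = 7


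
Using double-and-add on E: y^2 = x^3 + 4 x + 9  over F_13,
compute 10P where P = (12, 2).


k = 10 = 1010_2 (binary, LSB first: 0101)
Double-and-add from P = (12, 2):
  bit 0 = 0: acc unchanged = O
  bit 1 = 1: acc = O + (1, 1) = (1, 1)
  bit 2 = 0: acc unchanged = (1, 1)
  bit 3 = 1: acc = (1, 1) + (0, 3) = (3, 3)

10P = (3, 3)


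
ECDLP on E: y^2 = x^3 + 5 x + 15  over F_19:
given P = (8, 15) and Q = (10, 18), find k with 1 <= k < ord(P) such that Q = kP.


Enumerate multiples of P until we hit Q = (10, 18):
  1P = (8, 15)
  2P = (10, 1)
  3P = (12, 13)
  4P = (4, 2)
  5P = (14, 13)
  6P = (14, 6)
  7P = (4, 17)
  8P = (12, 6)
  9P = (10, 18)
Match found at i = 9.

k = 9


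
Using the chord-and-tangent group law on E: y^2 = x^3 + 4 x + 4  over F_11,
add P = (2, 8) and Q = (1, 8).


P != Q, so use the chord formula.
s = (y2 - y1) / (x2 - x1) = (0) / (10) mod 11 = 0
x3 = s^2 - x1 - x2 mod 11 = 0^2 - 2 - 1 = 8
y3 = s (x1 - x3) - y1 mod 11 = 0 * (2 - 8) - 8 = 3

P + Q = (8, 3)


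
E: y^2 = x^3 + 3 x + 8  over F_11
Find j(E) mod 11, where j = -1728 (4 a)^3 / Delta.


Delta = -16(4 a^3 + 27 b^2) mod 11 = 5
-1728 * (4 a)^3 = -1728 * (4*3)^3 mod 11 = 10
j = 10 * 5^(-1) mod 11 = 2

j = 2 (mod 11)


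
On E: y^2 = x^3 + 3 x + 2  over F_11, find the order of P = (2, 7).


Compute successive multiples of P until we hit O:
  1P = (2, 7)
  2P = (10, 8)
  3P = (4, 1)
  4P = (3, 7)
  5P = (6, 4)
  6P = (7, 5)
  7P = (7, 6)
  8P = (6, 7)
  ... (continuing to 13P)
  13P = O

ord(P) = 13


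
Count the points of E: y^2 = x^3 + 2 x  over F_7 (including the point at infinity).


For each x in F_7, count y with y^2 = x^3 + 2 x + 0 mod 7:
  x = 0: RHS = 0, y in [0]  -> 1 point(s)
  x = 4: RHS = 2, y in [3, 4]  -> 2 point(s)
  x = 5: RHS = 2, y in [3, 4]  -> 2 point(s)
  x = 6: RHS = 4, y in [2, 5]  -> 2 point(s)
Affine points: 7. Add the point at infinity: total = 8.

#E(F_7) = 8


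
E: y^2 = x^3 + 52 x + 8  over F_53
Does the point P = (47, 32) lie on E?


Check whether y^2 = x^3 + 52 x + 8 (mod 53) for (x, y) = (47, 32).
LHS: y^2 = 32^2 mod 53 = 17
RHS: x^3 + 52 x + 8 = 47^3 + 52*47 + 8 mod 53 = 10
LHS != RHS

No, not on the curve


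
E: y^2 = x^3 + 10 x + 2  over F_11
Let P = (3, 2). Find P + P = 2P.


Doubling: s = (3 x1^2 + a) / (2 y1)
s = (3*3^2 + 10) / (2*2) mod 11 = 1
x3 = s^2 - 2 x1 mod 11 = 1^2 - 2*3 = 6
y3 = s (x1 - x3) - y1 mod 11 = 1 * (3 - 6) - 2 = 6

2P = (6, 6)


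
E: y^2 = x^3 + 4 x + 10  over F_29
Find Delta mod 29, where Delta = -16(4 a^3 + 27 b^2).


4 a^3 + 27 b^2 = 4*4^3 + 27*10^2 = 256 + 2700 = 2956
Delta = -16 * (2956) = -47296
Delta mod 29 = 3

Delta = 3 (mod 29)


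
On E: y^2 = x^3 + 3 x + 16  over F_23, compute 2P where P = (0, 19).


Doubling: s = (3 x1^2 + a) / (2 y1)
s = (3*0^2 + 3) / (2*19) mod 23 = 14
x3 = s^2 - 2 x1 mod 23 = 14^2 - 2*0 = 12
y3 = s (x1 - x3) - y1 mod 23 = 14 * (0 - 12) - 19 = 20

2P = (12, 20)


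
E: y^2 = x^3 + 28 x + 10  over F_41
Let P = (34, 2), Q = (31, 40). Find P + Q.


P != Q, so use the chord formula.
s = (y2 - y1) / (x2 - x1) = (38) / (38) mod 41 = 1
x3 = s^2 - x1 - x2 mod 41 = 1^2 - 34 - 31 = 18
y3 = s (x1 - x3) - y1 mod 41 = 1 * (34 - 18) - 2 = 14

P + Q = (18, 14)


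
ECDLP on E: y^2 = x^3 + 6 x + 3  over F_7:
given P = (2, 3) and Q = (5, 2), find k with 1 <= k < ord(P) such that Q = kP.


Enumerate multiples of P until we hit Q = (5, 2):
  1P = (2, 3)
  2P = (5, 2)
Match found at i = 2.

k = 2


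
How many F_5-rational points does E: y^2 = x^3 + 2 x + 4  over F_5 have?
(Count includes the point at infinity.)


For each x in F_5, count y with y^2 = x^3 + 2 x + 4 mod 5:
  x = 0: RHS = 4, y in [2, 3]  -> 2 point(s)
  x = 2: RHS = 1, y in [1, 4]  -> 2 point(s)
  x = 4: RHS = 1, y in [1, 4]  -> 2 point(s)
Affine points: 6. Add the point at infinity: total = 7.

#E(F_5) = 7


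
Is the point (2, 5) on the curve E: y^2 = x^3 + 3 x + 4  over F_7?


Check whether y^2 = x^3 + 3 x + 4 (mod 7) for (x, y) = (2, 5).
LHS: y^2 = 5^2 mod 7 = 4
RHS: x^3 + 3 x + 4 = 2^3 + 3*2 + 4 mod 7 = 4
LHS = RHS

Yes, on the curve


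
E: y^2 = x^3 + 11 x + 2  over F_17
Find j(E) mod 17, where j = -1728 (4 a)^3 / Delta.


Delta = -16(4 a^3 + 27 b^2) mod 17 = 9
-1728 * (4 a)^3 = -1728 * (4*11)^3 mod 17 = 16
j = 16 * 9^(-1) mod 17 = 15

j = 15 (mod 17)


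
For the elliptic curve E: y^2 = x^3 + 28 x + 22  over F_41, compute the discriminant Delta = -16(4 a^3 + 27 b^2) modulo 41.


4 a^3 + 27 b^2 = 4*28^3 + 27*22^2 = 87808 + 13068 = 100876
Delta = -16 * (100876) = -1614016
Delta mod 41 = 31

Delta = 31 (mod 41)


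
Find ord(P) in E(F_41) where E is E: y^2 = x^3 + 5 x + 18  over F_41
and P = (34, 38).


Compute successive multiples of P until we hit O:
  1P = (34, 38)
  2P = (18, 35)
  3P = (35, 31)
  4P = (21, 35)
  5P = (37, 37)
  6P = (2, 6)
  7P = (6, 31)
  8P = (19, 17)
  ... (continuing to 22P)
  22P = O

ord(P) = 22


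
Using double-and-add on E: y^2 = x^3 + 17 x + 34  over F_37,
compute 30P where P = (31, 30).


k = 30 = 11110_2 (binary, LSB first: 01111)
Double-and-add from P = (31, 30):
  bit 0 = 0: acc unchanged = O
  bit 1 = 1: acc = O + (13, 26) = (13, 26)
  bit 2 = 1: acc = (13, 26) + (23, 7) = (22, 17)
  bit 3 = 1: acc = (22, 17) + (3, 1) = (0, 21)
  bit 4 = 1: acc = (0, 21) + (34, 20) = (36, 4)

30P = (36, 4)


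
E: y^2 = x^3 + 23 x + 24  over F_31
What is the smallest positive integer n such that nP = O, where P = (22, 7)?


Compute successive multiples of P until we hit O:
  1P = (22, 7)
  2P = (7, 30)
  3P = (10, 18)
  4P = (19, 29)
  5P = (30, 0)
  6P = (19, 2)
  7P = (10, 13)
  8P = (7, 1)
  ... (continuing to 10P)
  10P = O

ord(P) = 10


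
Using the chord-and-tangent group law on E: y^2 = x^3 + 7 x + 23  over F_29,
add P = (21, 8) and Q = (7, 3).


P != Q, so use the chord formula.
s = (y2 - y1) / (x2 - x1) = (24) / (15) mod 29 = 19
x3 = s^2 - x1 - x2 mod 29 = 19^2 - 21 - 7 = 14
y3 = s (x1 - x3) - y1 mod 29 = 19 * (21 - 14) - 8 = 9

P + Q = (14, 9)


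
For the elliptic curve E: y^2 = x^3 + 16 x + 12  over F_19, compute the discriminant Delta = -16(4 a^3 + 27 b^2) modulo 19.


4 a^3 + 27 b^2 = 4*16^3 + 27*12^2 = 16384 + 3888 = 20272
Delta = -16 * (20272) = -324352
Delta mod 19 = 16

Delta = 16 (mod 19)


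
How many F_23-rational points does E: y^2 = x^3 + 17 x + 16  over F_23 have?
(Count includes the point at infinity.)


For each x in F_23, count y with y^2 = x^3 + 17 x + 16 mod 23:
  x = 0: RHS = 16, y in [4, 19]  -> 2 point(s)
  x = 2: RHS = 12, y in [9, 14]  -> 2 point(s)
  x = 3: RHS = 2, y in [5, 18]  -> 2 point(s)
  x = 6: RHS = 12, y in [9, 14]  -> 2 point(s)
  x = 7: RHS = 18, y in [8, 15]  -> 2 point(s)
  x = 9: RHS = 1, y in [1, 22]  -> 2 point(s)
  x = 10: RHS = 13, y in [6, 17]  -> 2 point(s)
  x = 11: RHS = 16, y in [4, 19]  -> 2 point(s)
  x = 12: RHS = 16, y in [4, 19]  -> 2 point(s)
  x = 14: RHS = 8, y in [10, 13]  -> 2 point(s)
  x = 15: RHS = 12, y in [9, 14]  -> 2 point(s)
  x = 18: RHS = 13, y in [6, 17]  -> 2 point(s)
Affine points: 24. Add the point at infinity: total = 25.

#E(F_23) = 25


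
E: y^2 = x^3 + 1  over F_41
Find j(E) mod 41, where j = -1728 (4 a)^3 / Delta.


Delta = -16(4 a^3 + 27 b^2) mod 41 = 19
-1728 * (4 a)^3 = -1728 * (4*0)^3 mod 41 = 0
j = 0 * 19^(-1) mod 41 = 0

j = 0 (mod 41)


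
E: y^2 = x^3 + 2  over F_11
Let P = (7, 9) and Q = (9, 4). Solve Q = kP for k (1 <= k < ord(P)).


Enumerate multiples of P until we hit Q = (9, 4):
  1P = (7, 9)
  2P = (9, 4)
Match found at i = 2.

k = 2


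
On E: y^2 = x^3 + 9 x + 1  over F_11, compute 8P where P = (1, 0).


k = 8 = 1000_2 (binary, LSB first: 0001)
Double-and-add from P = (1, 0):
  bit 0 = 0: acc unchanged = O
  bit 1 = 0: acc unchanged = O
  bit 2 = 0: acc unchanged = O
  bit 3 = 1: acc = O + O = O

8P = O


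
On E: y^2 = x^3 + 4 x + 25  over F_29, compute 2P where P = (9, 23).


Doubling: s = (3 x1^2 + a) / (2 y1)
s = (3*9^2 + 4) / (2*23) mod 29 = 6
x3 = s^2 - 2 x1 mod 29 = 6^2 - 2*9 = 18
y3 = s (x1 - x3) - y1 mod 29 = 6 * (9 - 18) - 23 = 10

2P = (18, 10)


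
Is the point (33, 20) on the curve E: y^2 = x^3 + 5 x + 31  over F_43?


Check whether y^2 = x^3 + 5 x + 31 (mod 43) for (x, y) = (33, 20).
LHS: y^2 = 20^2 mod 43 = 13
RHS: x^3 + 5 x + 31 = 33^3 + 5*33 + 31 mod 43 = 13
LHS = RHS

Yes, on the curve


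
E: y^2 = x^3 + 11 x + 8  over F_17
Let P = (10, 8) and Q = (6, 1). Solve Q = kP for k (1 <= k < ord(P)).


Enumerate multiples of P until we hit Q = (6, 1):
  1P = (10, 8)
  2P = (5, 1)
  3P = (6, 1)
Match found at i = 3.

k = 3


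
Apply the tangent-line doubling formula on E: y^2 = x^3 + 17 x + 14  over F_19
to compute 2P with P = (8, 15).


Doubling: s = (3 x1^2 + a) / (2 y1)
s = (3*8^2 + 17) / (2*15) mod 19 = 0
x3 = s^2 - 2 x1 mod 19 = 0^2 - 2*8 = 3
y3 = s (x1 - x3) - y1 mod 19 = 0 * (8 - 3) - 15 = 4

2P = (3, 4)


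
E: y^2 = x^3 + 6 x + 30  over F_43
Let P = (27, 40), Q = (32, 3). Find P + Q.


P != Q, so use the chord formula.
s = (y2 - y1) / (x2 - x1) = (6) / (5) mod 43 = 27
x3 = s^2 - x1 - x2 mod 43 = 27^2 - 27 - 32 = 25
y3 = s (x1 - x3) - y1 mod 43 = 27 * (27 - 25) - 40 = 14

P + Q = (25, 14)


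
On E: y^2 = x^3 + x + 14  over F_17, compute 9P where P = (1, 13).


k = 9 = 1001_2 (binary, LSB first: 1001)
Double-and-add from P = (1, 13):
  bit 0 = 1: acc = O + (1, 13) = (1, 13)
  bit 1 = 0: acc unchanged = (1, 13)
  bit 2 = 0: acc unchanged = (1, 13)
  bit 3 = 1: acc = (1, 13) + (6, 7) = (6, 10)

9P = (6, 10)


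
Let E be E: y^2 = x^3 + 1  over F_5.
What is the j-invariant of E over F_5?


Delta = -16(4 a^3 + 27 b^2) mod 5 = 3
-1728 * (4 a)^3 = -1728 * (4*0)^3 mod 5 = 0
j = 0 * 3^(-1) mod 5 = 0

j = 0 (mod 5)


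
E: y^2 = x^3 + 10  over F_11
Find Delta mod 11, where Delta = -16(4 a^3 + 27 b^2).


4 a^3 + 27 b^2 = 4*0^3 + 27*10^2 = 0 + 2700 = 2700
Delta = -16 * (2700) = -43200
Delta mod 11 = 8

Delta = 8 (mod 11)


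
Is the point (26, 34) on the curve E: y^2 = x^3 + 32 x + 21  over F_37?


Check whether y^2 = x^3 + 32 x + 21 (mod 37) for (x, y) = (26, 34).
LHS: y^2 = 34^2 mod 37 = 9
RHS: x^3 + 32 x + 21 = 26^3 + 32*26 + 21 mod 37 = 3
LHS != RHS

No, not on the curve


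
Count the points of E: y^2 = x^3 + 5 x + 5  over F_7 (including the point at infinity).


For each x in F_7, count y with y^2 = x^3 + 5 x + 5 mod 7:
  x = 1: RHS = 4, y in [2, 5]  -> 2 point(s)
  x = 2: RHS = 2, y in [3, 4]  -> 2 point(s)
  x = 5: RHS = 1, y in [1, 6]  -> 2 point(s)
Affine points: 6. Add the point at infinity: total = 7.

#E(F_7) = 7


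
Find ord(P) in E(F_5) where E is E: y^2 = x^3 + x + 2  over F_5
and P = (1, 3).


Compute successive multiples of P until we hit O:
  1P = (1, 3)
  2P = (4, 0)
  3P = (1, 2)
  4P = O

ord(P) = 4


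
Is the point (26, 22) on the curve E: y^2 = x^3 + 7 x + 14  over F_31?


Check whether y^2 = x^3 + 7 x + 14 (mod 31) for (x, y) = (26, 22).
LHS: y^2 = 22^2 mod 31 = 19
RHS: x^3 + 7 x + 14 = 26^3 + 7*26 + 14 mod 31 = 9
LHS != RHS

No, not on the curve


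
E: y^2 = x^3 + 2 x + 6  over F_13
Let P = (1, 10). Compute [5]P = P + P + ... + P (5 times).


k = 5 = 101_2 (binary, LSB first: 101)
Double-and-add from P = (1, 10):
  bit 0 = 1: acc = O + (1, 10) = (1, 10)
  bit 1 = 0: acc unchanged = (1, 10)
  bit 2 = 1: acc = (1, 10) + (3, 0) = (8, 12)

5P = (8, 12)


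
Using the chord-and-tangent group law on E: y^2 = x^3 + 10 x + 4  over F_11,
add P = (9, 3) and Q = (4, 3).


P != Q, so use the chord formula.
s = (y2 - y1) / (x2 - x1) = (0) / (6) mod 11 = 0
x3 = s^2 - x1 - x2 mod 11 = 0^2 - 9 - 4 = 9
y3 = s (x1 - x3) - y1 mod 11 = 0 * (9 - 9) - 3 = 8

P + Q = (9, 8)


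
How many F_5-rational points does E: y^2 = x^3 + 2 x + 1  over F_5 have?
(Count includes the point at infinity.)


For each x in F_5, count y with y^2 = x^3 + 2 x + 1 mod 5:
  x = 0: RHS = 1, y in [1, 4]  -> 2 point(s)
  x = 1: RHS = 4, y in [2, 3]  -> 2 point(s)
  x = 3: RHS = 4, y in [2, 3]  -> 2 point(s)
Affine points: 6. Add the point at infinity: total = 7.

#E(F_5) = 7


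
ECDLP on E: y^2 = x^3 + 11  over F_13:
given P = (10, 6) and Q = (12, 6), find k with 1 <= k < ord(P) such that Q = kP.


Enumerate multiples of P until we hit Q = (12, 6):
  1P = (10, 6)
  2P = (7, 4)
  3P = (8, 4)
  4P = (9, 8)
  5P = (11, 9)
  6P = (1, 8)
  7P = (12, 6)
Match found at i = 7.

k = 7


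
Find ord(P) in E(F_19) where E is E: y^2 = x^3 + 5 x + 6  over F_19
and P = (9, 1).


Compute successive multiples of P until we hit O:
  1P = (9, 1)
  2P = (6, 10)
  3P = (13, 11)
  4P = (8, 11)
  5P = (7, 17)
  6P = (10, 7)
  7P = (17, 8)
  8P = (0, 14)
  ... (continuing to 26P)
  26P = O

ord(P) = 26


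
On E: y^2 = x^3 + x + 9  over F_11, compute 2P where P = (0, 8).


Doubling: s = (3 x1^2 + a) / (2 y1)
s = (3*0^2 + 1) / (2*8) mod 11 = 9
x3 = s^2 - 2 x1 mod 11 = 9^2 - 2*0 = 4
y3 = s (x1 - x3) - y1 mod 11 = 9 * (0 - 4) - 8 = 0

2P = (4, 0)


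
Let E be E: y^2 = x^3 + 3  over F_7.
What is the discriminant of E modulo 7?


4 a^3 + 27 b^2 = 4*0^3 + 27*3^2 = 0 + 243 = 243
Delta = -16 * (243) = -3888
Delta mod 7 = 4

Delta = 4 (mod 7)


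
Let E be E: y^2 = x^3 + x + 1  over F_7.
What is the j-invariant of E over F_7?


Delta = -16(4 a^3 + 27 b^2) mod 7 = 1
-1728 * (4 a)^3 = -1728 * (4*1)^3 mod 7 = 1
j = 1 * 1^(-1) mod 7 = 1

j = 1 (mod 7)


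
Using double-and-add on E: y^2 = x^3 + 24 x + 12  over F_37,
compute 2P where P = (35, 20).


k = 2 = 10_2 (binary, LSB first: 01)
Double-and-add from P = (35, 20):
  bit 0 = 0: acc unchanged = O
  bit 1 = 1: acc = O + (0, 30) = (0, 30)

2P = (0, 30)


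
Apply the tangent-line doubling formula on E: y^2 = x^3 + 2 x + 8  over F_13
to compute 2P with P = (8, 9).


Doubling: s = (3 x1^2 + a) / (2 y1)
s = (3*8^2 + 2) / (2*9) mod 13 = 5
x3 = s^2 - 2 x1 mod 13 = 5^2 - 2*8 = 9
y3 = s (x1 - x3) - y1 mod 13 = 5 * (8 - 9) - 9 = 12

2P = (9, 12)


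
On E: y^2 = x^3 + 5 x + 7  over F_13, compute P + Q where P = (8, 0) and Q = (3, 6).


P != Q, so use the chord formula.
s = (y2 - y1) / (x2 - x1) = (6) / (8) mod 13 = 4
x3 = s^2 - x1 - x2 mod 13 = 4^2 - 8 - 3 = 5
y3 = s (x1 - x3) - y1 mod 13 = 4 * (8 - 5) - 0 = 12

P + Q = (5, 12)


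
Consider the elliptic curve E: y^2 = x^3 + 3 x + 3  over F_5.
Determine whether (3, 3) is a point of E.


Check whether y^2 = x^3 + 3 x + 3 (mod 5) for (x, y) = (3, 3).
LHS: y^2 = 3^2 mod 5 = 4
RHS: x^3 + 3 x + 3 = 3^3 + 3*3 + 3 mod 5 = 4
LHS = RHS

Yes, on the curve


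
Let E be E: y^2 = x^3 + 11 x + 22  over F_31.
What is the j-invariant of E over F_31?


Delta = -16(4 a^3 + 27 b^2) mod 31 = 11
-1728 * (4 a)^3 = -1728 * (4*11)^3 mod 31 = 30
j = 30 * 11^(-1) mod 31 = 14

j = 14 (mod 31)


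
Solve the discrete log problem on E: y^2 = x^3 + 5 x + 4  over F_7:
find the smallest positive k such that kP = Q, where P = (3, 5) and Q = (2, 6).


Enumerate multiples of P until we hit Q = (2, 6):
  1P = (3, 5)
  2P = (2, 1)
  3P = (4, 5)
  4P = (0, 2)
  5P = (5, 0)
  6P = (0, 5)
  7P = (4, 2)
  8P = (2, 6)
Match found at i = 8.

k = 8


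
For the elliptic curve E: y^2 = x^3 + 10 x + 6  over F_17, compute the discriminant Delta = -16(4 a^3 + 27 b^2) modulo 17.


4 a^3 + 27 b^2 = 4*10^3 + 27*6^2 = 4000 + 972 = 4972
Delta = -16 * (4972) = -79552
Delta mod 17 = 8

Delta = 8 (mod 17)


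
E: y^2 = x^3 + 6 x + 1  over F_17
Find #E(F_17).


For each x in F_17, count y with y^2 = x^3 + 6 x + 1 mod 17:
  x = 0: RHS = 1, y in [1, 16]  -> 2 point(s)
  x = 1: RHS = 8, y in [5, 12]  -> 2 point(s)
  x = 2: RHS = 4, y in [2, 15]  -> 2 point(s)
  x = 4: RHS = 4, y in [2, 15]  -> 2 point(s)
  x = 6: RHS = 15, y in [7, 10]  -> 2 point(s)
  x = 8: RHS = 0, y in [0]  -> 1 point(s)
  x = 9: RHS = 2, y in [6, 11]  -> 2 point(s)
  x = 11: RHS = 4, y in [2, 15]  -> 2 point(s)
  x = 12: RHS = 16, y in [4, 13]  -> 2 point(s)
  x = 13: RHS = 15, y in [7, 10]  -> 2 point(s)
  x = 15: RHS = 15, y in [7, 10]  -> 2 point(s)
Affine points: 21. Add the point at infinity: total = 22.

#E(F_17) = 22


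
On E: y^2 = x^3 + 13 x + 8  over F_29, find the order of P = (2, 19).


Compute successive multiples of P until we hit O:
  1P = (2, 19)
  2P = (3, 4)
  3P = (17, 3)
  4P = (19, 3)
  5P = (13, 5)
  6P = (1, 14)
  7P = (22, 26)
  8P = (21, 28)
  ... (continuing to 19P)
  19P = O

ord(P) = 19


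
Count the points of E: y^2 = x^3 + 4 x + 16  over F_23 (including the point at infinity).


For each x in F_23, count y with y^2 = x^3 + 4 x + 16 mod 23:
  x = 0: RHS = 16, y in [4, 19]  -> 2 point(s)
  x = 2: RHS = 9, y in [3, 20]  -> 2 point(s)
  x = 3: RHS = 9, y in [3, 20]  -> 2 point(s)
  x = 4: RHS = 4, y in [2, 21]  -> 2 point(s)
  x = 5: RHS = 0, y in [0]  -> 1 point(s)
  x = 6: RHS = 3, y in [7, 16]  -> 2 point(s)
  x = 8: RHS = 8, y in [10, 13]  -> 2 point(s)
  x = 15: RHS = 1, y in [1, 22]  -> 2 point(s)
  x = 16: RHS = 13, y in [6, 17]  -> 2 point(s)
  x = 17: RHS = 6, y in [11, 12]  -> 2 point(s)
  x = 18: RHS = 9, y in [3, 20]  -> 2 point(s)
  x = 20: RHS = 0, y in [0]  -> 1 point(s)
  x = 21: RHS = 0, y in [0]  -> 1 point(s)
Affine points: 23. Add the point at infinity: total = 24.

#E(F_23) = 24


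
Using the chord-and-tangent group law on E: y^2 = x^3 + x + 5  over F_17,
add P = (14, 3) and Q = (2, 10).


P != Q, so use the chord formula.
s = (y2 - y1) / (x2 - x1) = (7) / (5) mod 17 = 15
x3 = s^2 - x1 - x2 mod 17 = 15^2 - 14 - 2 = 5
y3 = s (x1 - x3) - y1 mod 17 = 15 * (14 - 5) - 3 = 13

P + Q = (5, 13)


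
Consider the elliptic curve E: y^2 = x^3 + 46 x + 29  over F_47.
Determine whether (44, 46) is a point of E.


Check whether y^2 = x^3 + 46 x + 29 (mod 47) for (x, y) = (44, 46).
LHS: y^2 = 46^2 mod 47 = 1
RHS: x^3 + 46 x + 29 = 44^3 + 46*44 + 29 mod 47 = 5
LHS != RHS

No, not on the curve


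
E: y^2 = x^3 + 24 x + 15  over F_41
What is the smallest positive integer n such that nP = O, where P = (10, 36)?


Compute successive multiples of P until we hit O:
  1P = (10, 36)
  2P = (31, 13)
  3P = (25, 39)
  4P = (29, 34)
  5P = (22, 30)
  6P = (40, 20)
  7P = (27, 25)
  8P = (3, 27)
  ... (continuing to 36P)
  36P = O

ord(P) = 36


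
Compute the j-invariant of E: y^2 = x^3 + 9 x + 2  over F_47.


Delta = -16(4 a^3 + 27 b^2) mod 47 = 26
-1728 * (4 a)^3 = -1728 * (4*9)^3 mod 47 = 23
j = 23 * 26^(-1) mod 47 = 28

j = 28 (mod 47)


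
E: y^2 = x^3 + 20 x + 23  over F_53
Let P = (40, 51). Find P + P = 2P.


Doubling: s = (3 x1^2 + a) / (2 y1)
s = (3*40^2 + 20) / (2*51) mod 53 = 14
x3 = s^2 - 2 x1 mod 53 = 14^2 - 2*40 = 10
y3 = s (x1 - x3) - y1 mod 53 = 14 * (40 - 10) - 51 = 51

2P = (10, 51)


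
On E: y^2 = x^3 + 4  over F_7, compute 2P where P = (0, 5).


k = 2 = 10_2 (binary, LSB first: 01)
Double-and-add from P = (0, 5):
  bit 0 = 0: acc unchanged = O
  bit 1 = 1: acc = O + (0, 2) = (0, 2)

2P = (0, 2)


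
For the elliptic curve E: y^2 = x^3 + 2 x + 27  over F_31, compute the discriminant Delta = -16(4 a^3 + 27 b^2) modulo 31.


4 a^3 + 27 b^2 = 4*2^3 + 27*27^2 = 32 + 19683 = 19715
Delta = -16 * (19715) = -315440
Delta mod 31 = 16

Delta = 16 (mod 31)


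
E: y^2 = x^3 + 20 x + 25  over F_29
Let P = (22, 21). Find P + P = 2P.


Doubling: s = (3 x1^2 + a) / (2 y1)
s = (3*22^2 + 20) / (2*21) mod 29 = 24
x3 = s^2 - 2 x1 mod 29 = 24^2 - 2*22 = 10
y3 = s (x1 - x3) - y1 mod 29 = 24 * (22 - 10) - 21 = 6

2P = (10, 6)


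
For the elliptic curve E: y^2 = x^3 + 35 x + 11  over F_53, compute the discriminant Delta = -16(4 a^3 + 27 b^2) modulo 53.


4 a^3 + 27 b^2 = 4*35^3 + 27*11^2 = 171500 + 3267 = 174767
Delta = -16 * (174767) = -2796272
Delta mod 53 = 8

Delta = 8 (mod 53)


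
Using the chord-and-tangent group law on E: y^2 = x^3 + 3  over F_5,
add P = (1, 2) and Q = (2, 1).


P != Q, so use the chord formula.
s = (y2 - y1) / (x2 - x1) = (4) / (1) mod 5 = 4
x3 = s^2 - x1 - x2 mod 5 = 4^2 - 1 - 2 = 3
y3 = s (x1 - x3) - y1 mod 5 = 4 * (1 - 3) - 2 = 0

P + Q = (3, 0)


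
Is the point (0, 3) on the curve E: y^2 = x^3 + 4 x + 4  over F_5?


Check whether y^2 = x^3 + 4 x + 4 (mod 5) for (x, y) = (0, 3).
LHS: y^2 = 3^2 mod 5 = 4
RHS: x^3 + 4 x + 4 = 0^3 + 4*0 + 4 mod 5 = 4
LHS = RHS

Yes, on the curve


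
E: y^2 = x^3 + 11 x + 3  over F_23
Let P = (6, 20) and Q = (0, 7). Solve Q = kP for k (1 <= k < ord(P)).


Enumerate multiples of P until we hit Q = (0, 7):
  1P = (6, 20)
  2P = (14, 16)
  3P = (9, 16)
  4P = (20, 14)
  5P = (0, 7)
Match found at i = 5.

k = 5


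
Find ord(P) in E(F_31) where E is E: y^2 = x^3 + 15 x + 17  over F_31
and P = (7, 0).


Compute successive multiples of P until we hit O:
  1P = (7, 0)
  2P = O

ord(P) = 2


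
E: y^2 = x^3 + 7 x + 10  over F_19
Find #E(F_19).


For each x in F_19, count y with y^2 = x^3 + 7 x + 10 mod 19:
  x = 3: RHS = 1, y in [1, 18]  -> 2 point(s)
  x = 4: RHS = 7, y in [8, 11]  -> 2 point(s)
  x = 9: RHS = 4, y in [2, 17]  -> 2 point(s)
  x = 10: RHS = 16, y in [4, 15]  -> 2 point(s)
  x = 12: RHS = 17, y in [6, 13]  -> 2 point(s)
  x = 16: RHS = 0, y in [0]  -> 1 point(s)
  x = 17: RHS = 7, y in [8, 11]  -> 2 point(s)
Affine points: 13. Add the point at infinity: total = 14.

#E(F_19) = 14


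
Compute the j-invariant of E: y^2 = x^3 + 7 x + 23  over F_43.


Delta = -16(4 a^3 + 27 b^2) mod 43 = 38
-1728 * (4 a)^3 = -1728 * (4*7)^3 mod 43 = 39
j = 39 * 38^(-1) mod 43 = 18

j = 18 (mod 43)


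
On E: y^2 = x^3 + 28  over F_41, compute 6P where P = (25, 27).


k = 6 = 110_2 (binary, LSB first: 011)
Double-and-add from P = (25, 27):
  bit 0 = 0: acc unchanged = O
  bit 1 = 1: acc = O + (7, 24) = (7, 24)
  bit 2 = 1: acc = (7, 24) + (17, 12) = (25, 14)

6P = (25, 14)


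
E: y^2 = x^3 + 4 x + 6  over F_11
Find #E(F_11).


For each x in F_11, count y with y^2 = x^3 + 4 x + 6 mod 11:
  x = 1: RHS = 0, y in [0]  -> 1 point(s)
  x = 2: RHS = 0, y in [0]  -> 1 point(s)
  x = 3: RHS = 1, y in [1, 10]  -> 2 point(s)
  x = 4: RHS = 9, y in [3, 8]  -> 2 point(s)
  x = 6: RHS = 4, y in [2, 9]  -> 2 point(s)
  x = 7: RHS = 3, y in [5, 6]  -> 2 point(s)
  x = 8: RHS = 0, y in [0]  -> 1 point(s)
  x = 9: RHS = 1, y in [1, 10]  -> 2 point(s)
  x = 10: RHS = 1, y in [1, 10]  -> 2 point(s)
Affine points: 15. Add the point at infinity: total = 16.

#E(F_11) = 16


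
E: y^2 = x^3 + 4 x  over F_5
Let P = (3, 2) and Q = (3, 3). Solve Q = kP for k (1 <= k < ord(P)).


Enumerate multiples of P until we hit Q = (3, 3):
  1P = (3, 2)
  2P = (0, 0)
  3P = (3, 3)
Match found at i = 3.

k = 3


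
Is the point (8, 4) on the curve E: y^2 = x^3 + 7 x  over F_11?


Check whether y^2 = x^3 + 7 x + 0 (mod 11) for (x, y) = (8, 4).
LHS: y^2 = 4^2 mod 11 = 5
RHS: x^3 + 7 x + 0 = 8^3 + 7*8 + 0 mod 11 = 7
LHS != RHS

No, not on the curve


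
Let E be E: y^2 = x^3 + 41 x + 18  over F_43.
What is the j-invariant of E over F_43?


Delta = -16(4 a^3 + 27 b^2) mod 43 = 36
-1728 * (4 a)^3 = -1728 * (4*41)^3 mod 43 = 11
j = 11 * 36^(-1) mod 43 = 23

j = 23 (mod 43)


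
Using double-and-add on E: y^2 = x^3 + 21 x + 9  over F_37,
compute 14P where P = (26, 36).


k = 14 = 1110_2 (binary, LSB first: 0111)
Double-and-add from P = (26, 36):
  bit 0 = 0: acc unchanged = O
  bit 1 = 1: acc = O + (34, 20) = (34, 20)
  bit 2 = 1: acc = (34, 20) + (3, 32) = (4, 3)
  bit 3 = 1: acc = (4, 3) + (20, 20) = (3, 5)

14P = (3, 5)


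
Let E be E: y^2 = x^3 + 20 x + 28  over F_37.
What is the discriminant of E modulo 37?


4 a^3 + 27 b^2 = 4*20^3 + 27*28^2 = 32000 + 21168 = 53168
Delta = -16 * (53168) = -850688
Delta mod 37 = 16

Delta = 16 (mod 37)


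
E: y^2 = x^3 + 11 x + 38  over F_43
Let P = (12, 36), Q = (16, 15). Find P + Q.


P != Q, so use the chord formula.
s = (y2 - y1) / (x2 - x1) = (22) / (4) mod 43 = 27
x3 = s^2 - x1 - x2 mod 43 = 27^2 - 12 - 16 = 13
y3 = s (x1 - x3) - y1 mod 43 = 27 * (12 - 13) - 36 = 23

P + Q = (13, 23)


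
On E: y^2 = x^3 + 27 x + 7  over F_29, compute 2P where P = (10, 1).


Doubling: s = (3 x1^2 + a) / (2 y1)
s = (3*10^2 + 27) / (2*1) mod 29 = 4
x3 = s^2 - 2 x1 mod 29 = 4^2 - 2*10 = 25
y3 = s (x1 - x3) - y1 mod 29 = 4 * (10 - 25) - 1 = 26

2P = (25, 26)


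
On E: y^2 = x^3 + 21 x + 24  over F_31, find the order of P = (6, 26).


Compute successive multiples of P until we hit O:
  1P = (6, 26)
  2P = (27, 0)
  3P = (6, 5)
  4P = O

ord(P) = 4


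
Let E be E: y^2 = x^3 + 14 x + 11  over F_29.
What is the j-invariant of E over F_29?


Delta = -16(4 a^3 + 27 b^2) mod 29 = 23
-1728 * (4 a)^3 = -1728 * (4*14)^3 mod 29 = 20
j = 20 * 23^(-1) mod 29 = 16

j = 16 (mod 29)


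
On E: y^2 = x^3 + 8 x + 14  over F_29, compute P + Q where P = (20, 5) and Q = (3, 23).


P != Q, so use the chord formula.
s = (y2 - y1) / (x2 - x1) = (18) / (12) mod 29 = 16
x3 = s^2 - x1 - x2 mod 29 = 16^2 - 20 - 3 = 1
y3 = s (x1 - x3) - y1 mod 29 = 16 * (20 - 1) - 5 = 9

P + Q = (1, 9)


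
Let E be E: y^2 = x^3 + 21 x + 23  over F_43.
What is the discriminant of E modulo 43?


4 a^3 + 27 b^2 = 4*21^3 + 27*23^2 = 37044 + 14283 = 51327
Delta = -16 * (51327) = -821232
Delta mod 43 = 25

Delta = 25 (mod 43)


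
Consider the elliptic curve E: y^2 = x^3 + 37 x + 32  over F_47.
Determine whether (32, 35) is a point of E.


Check whether y^2 = x^3 + 37 x + 32 (mod 47) for (x, y) = (32, 35).
LHS: y^2 = 35^2 mod 47 = 3
RHS: x^3 + 37 x + 32 = 32^3 + 37*32 + 32 mod 47 = 3
LHS = RHS

Yes, on the curve


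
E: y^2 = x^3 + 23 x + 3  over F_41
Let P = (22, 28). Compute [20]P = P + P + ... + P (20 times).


k = 20 = 10100_2 (binary, LSB first: 00101)
Double-and-add from P = (22, 28):
  bit 0 = 0: acc unchanged = O
  bit 1 = 0: acc unchanged = O
  bit 2 = 1: acc = O + (8, 17) = (8, 17)
  bit 3 = 0: acc unchanged = (8, 17)
  bit 4 = 1: acc = (8, 17) + (9, 23) = (19, 40)

20P = (19, 40)


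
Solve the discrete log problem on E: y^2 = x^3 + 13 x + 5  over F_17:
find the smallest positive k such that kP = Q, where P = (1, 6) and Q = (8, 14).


Enumerate multiples of P until we hit Q = (8, 14):
  1P = (1, 6)
  2P = (13, 12)
  3P = (16, 12)
  4P = (9, 1)
  5P = (5, 5)
  6P = (10, 9)
  7P = (8, 3)
  8P = (12, 6)
  9P = (4, 11)
  10P = (11, 0)
  11P = (4, 6)
  12P = (12, 11)
  13P = (8, 14)
Match found at i = 13.

k = 13


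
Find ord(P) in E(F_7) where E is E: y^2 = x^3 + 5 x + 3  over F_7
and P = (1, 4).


Compute successive multiples of P until we hit O:
  1P = (1, 4)
  2P = (6, 5)
  3P = (2, 0)
  4P = (6, 2)
  5P = (1, 3)
  6P = O

ord(P) = 6


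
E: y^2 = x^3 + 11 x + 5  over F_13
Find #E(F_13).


For each x in F_13, count y with y^2 = x^3 + 11 x + 5 mod 13:
  x = 1: RHS = 4, y in [2, 11]  -> 2 point(s)
  x = 2: RHS = 9, y in [3, 10]  -> 2 point(s)
  x = 3: RHS = 0, y in [0]  -> 1 point(s)
  x = 4: RHS = 9, y in [3, 10]  -> 2 point(s)
  x = 5: RHS = 3, y in [4, 9]  -> 2 point(s)
  x = 6: RHS = 1, y in [1, 12]  -> 2 point(s)
  x = 7: RHS = 9, y in [3, 10]  -> 2 point(s)
  x = 9: RHS = 1, y in [1, 12]  -> 2 point(s)
  x = 10: RHS = 10, y in [6, 7]  -> 2 point(s)
  x = 11: RHS = 1, y in [1, 12]  -> 2 point(s)
Affine points: 19. Add the point at infinity: total = 20.

#E(F_13) = 20


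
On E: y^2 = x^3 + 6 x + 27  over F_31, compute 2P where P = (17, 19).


Doubling: s = (3 x1^2 + a) / (2 y1)
s = (3*17^2 + 6) / (2*19) mod 31 = 14
x3 = s^2 - 2 x1 mod 31 = 14^2 - 2*17 = 7
y3 = s (x1 - x3) - y1 mod 31 = 14 * (17 - 7) - 19 = 28

2P = (7, 28)


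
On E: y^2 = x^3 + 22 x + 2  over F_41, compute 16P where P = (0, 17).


k = 16 = 10000_2 (binary, LSB first: 00001)
Double-and-add from P = (0, 17):
  bit 0 = 0: acc unchanged = O
  bit 1 = 0: acc unchanged = O
  bit 2 = 0: acc unchanged = O
  bit 3 = 0: acc unchanged = O
  bit 4 = 1: acc = O + (18, 30) = (18, 30)

16P = (18, 30)


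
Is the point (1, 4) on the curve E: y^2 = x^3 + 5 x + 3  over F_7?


Check whether y^2 = x^3 + 5 x + 3 (mod 7) for (x, y) = (1, 4).
LHS: y^2 = 4^2 mod 7 = 2
RHS: x^3 + 5 x + 3 = 1^3 + 5*1 + 3 mod 7 = 2
LHS = RHS

Yes, on the curve


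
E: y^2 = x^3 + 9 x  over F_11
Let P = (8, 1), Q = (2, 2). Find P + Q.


P != Q, so use the chord formula.
s = (y2 - y1) / (x2 - x1) = (1) / (5) mod 11 = 9
x3 = s^2 - x1 - x2 mod 11 = 9^2 - 8 - 2 = 5
y3 = s (x1 - x3) - y1 mod 11 = 9 * (8 - 5) - 1 = 4

P + Q = (5, 4)


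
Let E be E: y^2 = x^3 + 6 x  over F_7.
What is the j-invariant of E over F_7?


Delta = -16(4 a^3 + 27 b^2) mod 7 = 1
-1728 * (4 a)^3 = -1728 * (4*6)^3 mod 7 = 6
j = 6 * 1^(-1) mod 7 = 6

j = 6 (mod 7)


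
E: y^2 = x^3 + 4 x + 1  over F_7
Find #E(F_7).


For each x in F_7, count y with y^2 = x^3 + 4 x + 1 mod 7:
  x = 0: RHS = 1, y in [1, 6]  -> 2 point(s)
  x = 4: RHS = 4, y in [2, 5]  -> 2 point(s)
Affine points: 4. Add the point at infinity: total = 5.

#E(F_7) = 5


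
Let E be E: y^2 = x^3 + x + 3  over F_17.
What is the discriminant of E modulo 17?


4 a^3 + 27 b^2 = 4*1^3 + 27*3^2 = 4 + 243 = 247
Delta = -16 * (247) = -3952
Delta mod 17 = 9

Delta = 9 (mod 17)


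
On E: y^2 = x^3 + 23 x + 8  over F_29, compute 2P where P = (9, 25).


Doubling: s = (3 x1^2 + a) / (2 y1)
s = (3*9^2 + 23) / (2*25) mod 29 = 3
x3 = s^2 - 2 x1 mod 29 = 3^2 - 2*9 = 20
y3 = s (x1 - x3) - y1 mod 29 = 3 * (9 - 20) - 25 = 0

2P = (20, 0)


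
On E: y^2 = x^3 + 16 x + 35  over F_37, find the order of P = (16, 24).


Compute successive multiples of P until we hit O:
  1P = (16, 24)
  2P = (21, 30)
  3P = (34, 21)
  4P = (23, 8)
  5P = (7, 3)
  6P = (3, 31)
  7P = (8, 3)
  8P = (17, 15)
  ... (continuing to 27P)
  27P = O

ord(P) = 27


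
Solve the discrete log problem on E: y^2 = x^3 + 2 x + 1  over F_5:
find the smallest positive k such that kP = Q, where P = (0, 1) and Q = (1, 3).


Enumerate multiples of P until we hit Q = (1, 3):
  1P = (0, 1)
  2P = (1, 3)
Match found at i = 2.

k = 2


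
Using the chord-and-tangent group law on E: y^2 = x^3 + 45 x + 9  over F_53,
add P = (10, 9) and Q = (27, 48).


P != Q, so use the chord formula.
s = (y2 - y1) / (x2 - x1) = (39) / (17) mod 53 = 21
x3 = s^2 - x1 - x2 mod 53 = 21^2 - 10 - 27 = 33
y3 = s (x1 - x3) - y1 mod 53 = 21 * (10 - 33) - 9 = 38

P + Q = (33, 38)


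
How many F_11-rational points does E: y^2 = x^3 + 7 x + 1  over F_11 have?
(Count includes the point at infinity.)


For each x in F_11, count y with y^2 = x^3 + 7 x + 1 mod 11:
  x = 0: RHS = 1, y in [1, 10]  -> 2 point(s)
  x = 1: RHS = 9, y in [3, 8]  -> 2 point(s)
  x = 2: RHS = 1, y in [1, 10]  -> 2 point(s)
  x = 3: RHS = 5, y in [4, 7]  -> 2 point(s)
  x = 4: RHS = 5, y in [4, 7]  -> 2 point(s)
  x = 9: RHS = 1, y in [1, 10]  -> 2 point(s)
  x = 10: RHS = 4, y in [2, 9]  -> 2 point(s)
Affine points: 14. Add the point at infinity: total = 15.

#E(F_11) = 15


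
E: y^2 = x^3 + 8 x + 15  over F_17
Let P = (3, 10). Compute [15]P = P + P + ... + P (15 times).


k = 15 = 1111_2 (binary, LSB first: 1111)
Double-and-add from P = (3, 10):
  bit 0 = 1: acc = O + (3, 10) = (3, 10)
  bit 1 = 1: acc = (3, 10) + (13, 15) = (14, 10)
  bit 2 = 1: acc = (14, 10) + (0, 7) = (4, 14)
  bit 3 = 1: acc = (4, 14) + (9, 0) = (3, 7)

15P = (3, 7)


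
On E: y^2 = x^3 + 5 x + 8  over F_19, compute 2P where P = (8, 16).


Doubling: s = (3 x1^2 + a) / (2 y1)
s = (3*8^2 + 5) / (2*16) mod 19 = 2
x3 = s^2 - 2 x1 mod 19 = 2^2 - 2*8 = 7
y3 = s (x1 - x3) - y1 mod 19 = 2 * (8 - 7) - 16 = 5

2P = (7, 5)


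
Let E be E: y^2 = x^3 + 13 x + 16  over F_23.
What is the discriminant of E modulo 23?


4 a^3 + 27 b^2 = 4*13^3 + 27*16^2 = 8788 + 6912 = 15700
Delta = -16 * (15700) = -251200
Delta mod 23 = 6

Delta = 6 (mod 23)


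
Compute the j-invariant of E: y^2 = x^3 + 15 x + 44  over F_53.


Delta = -16(4 a^3 + 27 b^2) mod 53 = 16
-1728 * (4 a)^3 = -1728 * (4*15)^3 mod 53 = 48
j = 48 * 16^(-1) mod 53 = 3

j = 3 (mod 53)


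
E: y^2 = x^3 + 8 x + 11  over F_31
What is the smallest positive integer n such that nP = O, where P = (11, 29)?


Compute successive multiples of P until we hit O:
  1P = (11, 29)
  2P = (11, 2)
  3P = O

ord(P) = 3


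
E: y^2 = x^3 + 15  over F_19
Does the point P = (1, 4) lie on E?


Check whether y^2 = x^3 + 0 x + 15 (mod 19) for (x, y) = (1, 4).
LHS: y^2 = 4^2 mod 19 = 16
RHS: x^3 + 0 x + 15 = 1^3 + 0*1 + 15 mod 19 = 16
LHS = RHS

Yes, on the curve


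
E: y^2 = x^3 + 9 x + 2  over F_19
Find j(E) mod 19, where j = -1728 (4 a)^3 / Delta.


Delta = -16(4 a^3 + 27 b^2) mod 19 = 9
-1728 * (4 a)^3 = -1728 * (4*9)^3 mod 19 = 11
j = 11 * 9^(-1) mod 19 = 16

j = 16 (mod 19)


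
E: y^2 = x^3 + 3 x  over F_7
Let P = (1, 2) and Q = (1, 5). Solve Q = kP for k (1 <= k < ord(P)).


Enumerate multiples of P until we hit Q = (1, 5):
  1P = (1, 2)
  2P = (2, 0)
  3P = (1, 5)
Match found at i = 3.

k = 3


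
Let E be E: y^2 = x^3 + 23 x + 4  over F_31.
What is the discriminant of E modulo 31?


4 a^3 + 27 b^2 = 4*23^3 + 27*4^2 = 48668 + 432 = 49100
Delta = -16 * (49100) = -785600
Delta mod 31 = 2

Delta = 2 (mod 31)


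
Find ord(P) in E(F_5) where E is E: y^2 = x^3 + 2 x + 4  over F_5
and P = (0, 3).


Compute successive multiples of P until we hit O:
  1P = (0, 3)
  2P = (4, 4)
  3P = (2, 4)
  4P = (2, 1)
  5P = (4, 1)
  6P = (0, 2)
  7P = O

ord(P) = 7


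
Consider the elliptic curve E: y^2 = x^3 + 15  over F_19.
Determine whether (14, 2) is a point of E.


Check whether y^2 = x^3 + 0 x + 15 (mod 19) for (x, y) = (14, 2).
LHS: y^2 = 2^2 mod 19 = 4
RHS: x^3 + 0 x + 15 = 14^3 + 0*14 + 15 mod 19 = 4
LHS = RHS

Yes, on the curve


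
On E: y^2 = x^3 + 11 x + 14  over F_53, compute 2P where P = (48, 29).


Doubling: s = (3 x1^2 + a) / (2 y1)
s = (3*48^2 + 11) / (2*29) mod 53 = 49
x3 = s^2 - 2 x1 mod 53 = 49^2 - 2*48 = 26
y3 = s (x1 - x3) - y1 mod 53 = 49 * (48 - 26) - 29 = 42

2P = (26, 42)


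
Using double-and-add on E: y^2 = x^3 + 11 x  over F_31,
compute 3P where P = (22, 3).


k = 3 = 11_2 (binary, LSB first: 11)
Double-and-add from P = (22, 3):
  bit 0 = 1: acc = O + (22, 3) = (22, 3)
  bit 1 = 1: acc = (22, 3) + (19, 0) = (22, 28)

3P = (22, 28)


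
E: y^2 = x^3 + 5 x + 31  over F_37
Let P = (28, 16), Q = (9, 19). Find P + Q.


P != Q, so use the chord formula.
s = (y2 - y1) / (x2 - x1) = (3) / (18) mod 37 = 31
x3 = s^2 - x1 - x2 mod 37 = 31^2 - 28 - 9 = 36
y3 = s (x1 - x3) - y1 mod 37 = 31 * (28 - 36) - 16 = 32

P + Q = (36, 32)


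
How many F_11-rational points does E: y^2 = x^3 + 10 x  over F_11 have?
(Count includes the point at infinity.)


For each x in F_11, count y with y^2 = x^3 + 10 x + 0 mod 11:
  x = 0: RHS = 0, y in [0]  -> 1 point(s)
  x = 1: RHS = 0, y in [0]  -> 1 point(s)
  x = 4: RHS = 5, y in [4, 7]  -> 2 point(s)
  x = 6: RHS = 1, y in [1, 10]  -> 2 point(s)
  x = 8: RHS = 9, y in [3, 8]  -> 2 point(s)
  x = 9: RHS = 5, y in [4, 7]  -> 2 point(s)
  x = 10: RHS = 0, y in [0]  -> 1 point(s)
Affine points: 11. Add the point at infinity: total = 12.

#E(F_11) = 12


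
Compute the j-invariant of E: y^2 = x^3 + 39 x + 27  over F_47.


Delta = -16(4 a^3 + 27 b^2) mod 47 = 28
-1728 * (4 a)^3 = -1728 * (4*39)^3 mod 47 = 42
j = 42 * 28^(-1) mod 47 = 25

j = 25 (mod 47)


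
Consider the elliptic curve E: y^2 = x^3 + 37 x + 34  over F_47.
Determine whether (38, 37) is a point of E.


Check whether y^2 = x^3 + 37 x + 34 (mod 47) for (x, y) = (38, 37).
LHS: y^2 = 37^2 mod 47 = 6
RHS: x^3 + 37 x + 34 = 38^3 + 37*38 + 34 mod 47 = 6
LHS = RHS

Yes, on the curve


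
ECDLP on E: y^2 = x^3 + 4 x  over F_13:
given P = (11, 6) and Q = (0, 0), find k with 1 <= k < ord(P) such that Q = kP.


Enumerate multiples of P until we hit Q = (0, 0):
  1P = (11, 6)
  2P = (0, 0)
Match found at i = 2.

k = 2


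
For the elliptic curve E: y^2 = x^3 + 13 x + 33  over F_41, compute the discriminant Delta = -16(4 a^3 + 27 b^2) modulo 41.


4 a^3 + 27 b^2 = 4*13^3 + 27*33^2 = 8788 + 29403 = 38191
Delta = -16 * (38191) = -611056
Delta mod 41 = 8

Delta = 8 (mod 41)
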